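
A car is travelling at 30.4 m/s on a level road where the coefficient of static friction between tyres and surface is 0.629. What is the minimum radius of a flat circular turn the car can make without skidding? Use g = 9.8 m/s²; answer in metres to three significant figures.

150 m

At the limit, μ_s m g = m v²/r, so r_min = v²/(μ_s g) = (30.4)²/(0.629 × 9.8) = 924.2/6.164 = 149.9 m.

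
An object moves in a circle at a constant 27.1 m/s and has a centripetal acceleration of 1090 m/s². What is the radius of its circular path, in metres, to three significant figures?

a_c = v²/r ⇒ r = v²/a_c = (27.1)²/1090 = 734.4/1090 = 0.6738 m.

0.674 m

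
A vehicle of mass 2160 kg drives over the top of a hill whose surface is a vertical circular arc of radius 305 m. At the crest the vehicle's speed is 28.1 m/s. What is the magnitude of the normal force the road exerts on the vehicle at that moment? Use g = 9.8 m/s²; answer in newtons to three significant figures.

At the crest the centripetal acceleration points downward (toward the centre of the arc), so mg − N = mv²/r.
N = m(g − v²/r) = 2160 × (9.8 − (28.1)²/305) = 2160 × (9.8 − 2.589) = 2160 × 7.211 = 15580 N.

15600 N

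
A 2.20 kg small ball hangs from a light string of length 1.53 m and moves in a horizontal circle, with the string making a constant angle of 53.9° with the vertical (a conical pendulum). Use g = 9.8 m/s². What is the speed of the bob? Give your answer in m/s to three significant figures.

The radius of the circle is r = L sinθ = 1.53 × sin 53.9° = 1.236 m.
Horizontally T sinθ = mv²/r and vertically T cosθ = mg, so tanθ = v²/(rg).
v = √(r g tanθ) = √(1.236 × 9.8 × 1.371) = √16.61 = 4.076 m/s.

4.08 m/s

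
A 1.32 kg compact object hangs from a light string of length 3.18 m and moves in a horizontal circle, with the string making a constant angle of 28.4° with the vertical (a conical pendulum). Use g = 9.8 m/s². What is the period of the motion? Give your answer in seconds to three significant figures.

r = L sinθ = 1.512 m. From T sinθ = mω²r and T cosθ = mg: tanθ = ω²r/g, so ω² = g tanθ / r = g/(L cosθ).
ω = √(g/(L cosθ)) = √(9.8/(3.18 × 0.8796)) = √3.503 = 1.872 rad/s.
Period = 2π/ω = 3.357 s.

3.36 s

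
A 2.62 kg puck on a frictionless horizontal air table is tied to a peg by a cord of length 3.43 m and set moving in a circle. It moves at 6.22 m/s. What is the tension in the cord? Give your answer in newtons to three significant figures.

The tension is the only horizontal force, so it supplies the full centripetal force: T = m v²/r = 2.62 × (6.220)²/3.43 = 2.62 × 38.69/3.43 = 29.55 N.

29.6 N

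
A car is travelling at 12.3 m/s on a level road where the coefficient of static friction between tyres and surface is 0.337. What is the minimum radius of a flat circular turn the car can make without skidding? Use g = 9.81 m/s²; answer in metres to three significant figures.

At the limit, μ_s m g = m v²/r, so r_min = v²/(μ_s g) = (12.3)²/(0.337 × 9.81) = 151.3/3.306 = 45.76 m.

45.8 m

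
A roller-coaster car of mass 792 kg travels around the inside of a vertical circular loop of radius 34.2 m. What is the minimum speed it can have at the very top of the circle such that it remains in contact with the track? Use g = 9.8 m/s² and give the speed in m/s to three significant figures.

18.3 m/s

At the top, both weight mg and N point toward the centre: N + mg = mv²/r.
At minimum speed N → 0, so mg = mv_min²/r ⇒ v_min = √(g r) = √(9.8 × 34.2) = 18.31 m/s.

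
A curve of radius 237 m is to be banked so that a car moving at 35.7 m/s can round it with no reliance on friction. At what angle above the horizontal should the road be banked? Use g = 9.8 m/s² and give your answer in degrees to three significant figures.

For a frictionless banked turn: horizontally N sinθ = mv²/r and vertically N cosθ = mg.
Dividing: tanθ = v²/(r g) = (35.7)²/(237 × 9.8) = 1274/2323 = 0.5487.
θ = arctan(0.5487) = 28.76°.

28.8°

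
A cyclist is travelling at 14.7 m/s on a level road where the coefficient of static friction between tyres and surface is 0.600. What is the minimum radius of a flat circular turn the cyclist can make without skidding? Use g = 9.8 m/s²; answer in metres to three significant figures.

36.7 m

At the limit, μ_s m g = m v²/r, so r_min = v²/(μ_s g) = (14.7)²/(0.600 × 9.8) = 216.1/5.880 = 36.75 m.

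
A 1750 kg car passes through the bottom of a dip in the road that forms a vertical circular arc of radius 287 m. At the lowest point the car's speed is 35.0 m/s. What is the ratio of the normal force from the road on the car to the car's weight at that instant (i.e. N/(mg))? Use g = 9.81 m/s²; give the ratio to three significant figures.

At the bottom, N − mg = mv²/r, so N = m(v²/r + g) and N/(mg) = v²/(rg) + 1 = (35.0)²/(287 × 9.81) + 1 = 0.4351 + 1 = 1.435.

1.44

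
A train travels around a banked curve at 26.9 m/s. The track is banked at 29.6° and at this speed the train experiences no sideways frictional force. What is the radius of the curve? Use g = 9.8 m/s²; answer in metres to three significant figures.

130 m

Frictionless banking: tanθ = v²/(rg), so r = v²/(g tanθ).
r = (26.9)²/(9.8 × tan 29.6°) = 723.6/(9.8 × 0.5681) = 723.6/5.567 = 130.0 m.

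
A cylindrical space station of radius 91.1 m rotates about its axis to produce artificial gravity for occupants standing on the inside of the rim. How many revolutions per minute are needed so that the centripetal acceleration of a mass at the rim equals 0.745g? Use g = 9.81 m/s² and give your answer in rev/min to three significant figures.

2.70 rev/min

Require ω²r = 0.745g, so ω = √(0.745 × 9.81/91.1) = 0.2832 rad/s.
In rev/min: ω × 60/(2π) = 0.2832 × 60/(2π) = 2.705 rev/min.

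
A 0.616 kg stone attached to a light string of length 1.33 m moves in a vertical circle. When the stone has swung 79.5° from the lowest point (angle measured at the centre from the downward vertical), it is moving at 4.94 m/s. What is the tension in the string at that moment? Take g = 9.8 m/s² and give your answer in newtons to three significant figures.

12.4 N

Take the radial direction toward the centre of the circle as positive. The component of the weight along the string toward the centre is −mg cos φ (φ measured from the bottom), so Newton's second law along the string gives T − mg cos φ = m v²/r.
cos 79.5° = 0.1822, so T = m(v²/r + g cos φ) = 0.616 × ((4.94)²/1.33 + 9.8 × 0.1822) = 0.616 × (18.35 + (1.786)) = 0.616 × 20.13 = 12.40 N.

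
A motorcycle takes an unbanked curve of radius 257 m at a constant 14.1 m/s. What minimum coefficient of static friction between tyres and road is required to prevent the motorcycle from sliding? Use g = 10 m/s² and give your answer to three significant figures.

0.0774

Friction provides the centripetal force: μ_s m g = m v²/r, so μ_s = v²/(g r) = (14.10)²/(10.0 × 257) = 198.8/2570 = 0.07736.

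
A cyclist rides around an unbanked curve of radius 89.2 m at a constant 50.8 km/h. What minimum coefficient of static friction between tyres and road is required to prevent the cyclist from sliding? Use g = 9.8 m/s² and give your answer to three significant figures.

0.228

v = 50.8/3.6 = 14.11 m/s.
Friction provides the centripetal force: μ_s m g = m v²/r, so μ_s = v²/(g r) = (14.11)²/(9.8 × 89.2) = 199.1/874.2 = 0.2278.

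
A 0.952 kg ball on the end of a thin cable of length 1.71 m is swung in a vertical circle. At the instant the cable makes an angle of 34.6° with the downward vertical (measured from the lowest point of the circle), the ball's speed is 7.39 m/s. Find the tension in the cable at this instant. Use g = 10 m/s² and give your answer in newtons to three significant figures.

38.2 N

Take the radial direction toward the centre of the circle as positive. The component of the weight along the string toward the centre is −mg cos φ (φ measured from the bottom), so Newton's second law along the string gives T − mg cos φ = m v²/r.
cos 34.6° = 0.8231, so T = m(v²/r + g cos φ) = 0.952 × ((7.39)²/1.71 + 10.0 × 0.8231) = 0.952 × (31.94 + (8.231)) = 0.952 × 40.17 = 38.24 N.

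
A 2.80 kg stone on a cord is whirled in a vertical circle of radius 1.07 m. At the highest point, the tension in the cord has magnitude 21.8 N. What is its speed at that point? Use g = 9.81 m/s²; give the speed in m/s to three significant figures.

At the top, T + mg = mv²/r, so v = √(r(T/m + g)) = √(1.07 × (21.8/2.80 + 9.81)) = √(1.07 × 17.60) = √18.83 = 4.339 m/s.

4.34 m/s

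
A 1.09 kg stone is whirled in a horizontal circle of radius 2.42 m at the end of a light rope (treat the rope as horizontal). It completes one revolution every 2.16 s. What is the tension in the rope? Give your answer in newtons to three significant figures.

22.3 N

v = 2πr/T = 2π × 2.42/2.16 = 7.039 m/s.
The tension is the only horizontal force, so it supplies the full centripetal force: T = m v²/r = 1.09 × (7.039)²/2.42 = 1.09 × 49.55/2.42 = 22.32 N.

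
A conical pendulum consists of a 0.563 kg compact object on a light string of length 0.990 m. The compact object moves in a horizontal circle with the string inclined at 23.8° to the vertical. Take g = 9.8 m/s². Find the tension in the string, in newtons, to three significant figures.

Vertically the bob has no acceleration, so T cosθ = mg.
T = mg/cosθ = 0.563 × 9.8 / cos 23.8° = 5.517/0.9150 = 6.030 N.

6.03 N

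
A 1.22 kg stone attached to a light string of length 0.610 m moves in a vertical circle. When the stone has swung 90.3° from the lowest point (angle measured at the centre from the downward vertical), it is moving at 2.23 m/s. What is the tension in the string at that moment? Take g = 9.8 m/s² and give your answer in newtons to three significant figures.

9.88 N

Take the radial direction toward the centre of the circle as positive. The component of the weight along the string toward the centre is −mg cos φ (φ measured from the bottom), so Newton's second law along the string gives T − mg cos φ = m v²/r.
cos 90.3° = -0.005236, so T = m(v²/r + g cos φ) = 1.22 × ((2.23)²/0.610 + 9.8 × -0.005236) = 1.22 × (8.152 + (-0.05131)) = 1.22 × 8.101 = 9.883 N.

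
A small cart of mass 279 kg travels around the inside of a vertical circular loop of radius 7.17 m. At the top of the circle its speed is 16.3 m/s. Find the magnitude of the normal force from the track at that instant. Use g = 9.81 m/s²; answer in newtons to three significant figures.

7600 N

At the top, both N and the weight mg point inward (toward the centre), so N + mg = mv²/r.
N = m(v²/r − g) = 279 × ((16.3)²/7.17 − 9.81) = 279 × (37.06 − 9.81) = 279 × 27.25 = 7602 N.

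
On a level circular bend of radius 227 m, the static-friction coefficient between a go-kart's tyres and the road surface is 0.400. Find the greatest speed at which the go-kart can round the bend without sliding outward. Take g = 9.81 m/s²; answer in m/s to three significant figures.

On a flat curve, static friction is the only horizontal force, so it must supply the full centripetal force: μ_s m g = m v²/r.
Mass cancels: v_max = √(μ_s g r) = √(0.400 × 9.81 × 227) = √890.7 = 29.85 m/s.

29.8 m/s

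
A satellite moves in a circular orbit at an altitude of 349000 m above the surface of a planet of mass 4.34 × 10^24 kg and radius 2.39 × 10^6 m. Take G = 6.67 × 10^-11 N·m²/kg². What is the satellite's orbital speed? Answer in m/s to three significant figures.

10300 m/s

Orbital radius r = R + h = 2.39 × 10^6 + 349000 = 2.739 × 10^6 m.
Gravity supplies the centripetal force: G M m / r² = m v² / r, so v = √(GM/r).
v = √(6.67 × 10^-11 × 4.34 × 10^24 / 2.739 × 10^6) = √(1.057 × 10^8) = 10280 m/s.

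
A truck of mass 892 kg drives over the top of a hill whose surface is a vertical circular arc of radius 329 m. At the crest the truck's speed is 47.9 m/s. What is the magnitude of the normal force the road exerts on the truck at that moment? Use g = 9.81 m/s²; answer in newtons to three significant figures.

At the crest the centripetal acceleration points downward (toward the centre of the arc), so mg − N = mv²/r.
N = m(g − v²/r) = 892 × (9.81 − (47.9)²/329) = 892 × (9.81 − 6.974) = 892 × 2.836 = 2530 N.

2530 N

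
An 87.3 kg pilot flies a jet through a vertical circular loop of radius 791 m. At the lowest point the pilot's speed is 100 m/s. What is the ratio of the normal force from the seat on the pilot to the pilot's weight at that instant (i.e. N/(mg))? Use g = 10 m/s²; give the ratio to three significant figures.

2.26

At the bottom, N − mg = mv²/r, so N = m(v²/r + g) and N/(mg) = v²/(rg) + 1 = (100)²/(791 × 10.0) + 1 = 1.264 + 1 = 2.264.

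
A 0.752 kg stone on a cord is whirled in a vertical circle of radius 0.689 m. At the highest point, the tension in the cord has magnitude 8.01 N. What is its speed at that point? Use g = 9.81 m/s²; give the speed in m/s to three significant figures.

At the top, T + mg = mv²/r, so v = √(r(T/m + g)) = √(0.689 × (8.01/0.752 + 9.81)) = √(0.689 × 20.46) = √14.10 = 3.755 m/s.

3.75 m/s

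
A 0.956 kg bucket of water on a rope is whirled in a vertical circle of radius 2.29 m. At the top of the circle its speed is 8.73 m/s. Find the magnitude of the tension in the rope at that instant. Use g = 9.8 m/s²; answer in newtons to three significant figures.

At the top, both T and the weight mg point inward (toward the centre), so T + mg = mv²/r.
T = m(v²/r − g) = 0.956 × ((8.73)²/2.29 − 9.8) = 0.956 × (33.28 − 9.8) = 0.956 × 23.48 = 22.45 N.

22.4 N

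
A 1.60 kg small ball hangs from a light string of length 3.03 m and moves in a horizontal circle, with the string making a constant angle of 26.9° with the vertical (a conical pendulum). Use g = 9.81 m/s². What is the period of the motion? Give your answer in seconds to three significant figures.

r = L sinθ = 1.371 m. From T sinθ = mω²r and T cosθ = mg: tanθ = ω²r/g, so ω² = g tanθ / r = g/(L cosθ).
ω = √(g/(L cosθ)) = √(9.81/(3.03 × 0.8918)) = √3.630 = 1.905 rad/s.
Period = 2π/ω = 3.298 s.

3.30 s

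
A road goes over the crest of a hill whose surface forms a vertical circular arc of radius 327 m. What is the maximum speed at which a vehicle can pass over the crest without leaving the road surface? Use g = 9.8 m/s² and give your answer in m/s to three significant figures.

At the crest the centre of the circle is below the vehicle, so the net downward (centripetal) force is mg − N = mv²/r.
The vehicle leaves the road when N → 0, giving v_max = √(g r) = √(9.8 × 327) = 56.61 m/s.

56.6 m/s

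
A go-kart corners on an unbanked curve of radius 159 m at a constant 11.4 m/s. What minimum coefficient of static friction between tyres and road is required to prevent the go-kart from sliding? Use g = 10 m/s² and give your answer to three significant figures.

Friction provides the centripetal force: μ_s m g = m v²/r, so μ_s = v²/(g r) = (11.40)²/(10.0 × 159) = 130.0/1590 = 0.08174.

0.0817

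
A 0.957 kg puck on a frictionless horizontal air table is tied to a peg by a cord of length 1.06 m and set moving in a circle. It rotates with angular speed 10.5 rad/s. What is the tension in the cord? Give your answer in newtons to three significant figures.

v = ωr = 10.5 × 1.06 = 11.13 m/s.
The tension is the only horizontal force, so it supplies the full centripetal force: T = m v²/r = 0.957 × (11.13)²/1.06 = 0.957 × 123.9/1.06 = 111.8 N.

112 N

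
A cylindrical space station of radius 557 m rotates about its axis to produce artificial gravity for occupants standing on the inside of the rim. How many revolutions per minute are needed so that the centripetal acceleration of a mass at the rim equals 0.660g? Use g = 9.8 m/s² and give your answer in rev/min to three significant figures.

1.03 rev/min

Require ω²r = 0.660g, so ω = √(0.660 × 9.8/557) = 0.1078 rad/s.
In rev/min: ω × 60/(2π) = 0.1078 × 60/(2π) = 1.029 rev/min.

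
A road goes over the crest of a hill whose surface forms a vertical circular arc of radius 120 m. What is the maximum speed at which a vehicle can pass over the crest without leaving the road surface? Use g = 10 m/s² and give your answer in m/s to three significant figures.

34.6 m/s

At the crest the centre of the circle is below the vehicle, so the net downward (centripetal) force is mg − N = mv²/r.
The vehicle leaves the road when N → 0, giving v_max = √(g r) = √(10.0 × 120) = 34.64 m/s.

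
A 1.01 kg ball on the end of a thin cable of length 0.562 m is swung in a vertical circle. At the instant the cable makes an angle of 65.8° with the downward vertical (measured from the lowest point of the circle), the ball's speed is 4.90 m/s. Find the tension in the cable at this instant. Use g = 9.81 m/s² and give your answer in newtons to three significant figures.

47.2 N

Take the radial direction toward the centre of the circle as positive. The component of the weight along the string toward the centre is −mg cos φ (φ measured from the bottom), so Newton's second law along the string gives T − mg cos φ = m v²/r.
cos 65.8° = 0.4099, so T = m(v²/r + g cos φ) = 1.01 × ((4.90)²/0.562 + 9.81 × 0.4099) = 1.01 × (42.72 + (4.021)) = 1.01 × 46.74 = 47.21 N.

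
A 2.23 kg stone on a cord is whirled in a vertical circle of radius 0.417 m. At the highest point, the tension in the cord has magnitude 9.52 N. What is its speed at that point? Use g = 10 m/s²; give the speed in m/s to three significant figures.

2.44 m/s

At the top, T + mg = mv²/r, so v = √(r(T/m + g)) = √(0.417 × (9.52/2.23 + 10.0)) = √(0.417 × 14.27) = √5.950 = 2.439 m/s.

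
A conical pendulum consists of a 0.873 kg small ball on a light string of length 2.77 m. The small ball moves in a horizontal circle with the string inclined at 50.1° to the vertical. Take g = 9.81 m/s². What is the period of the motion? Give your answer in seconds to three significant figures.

2.67 s

r = L sinθ = 2.125 m. From T sinθ = mω²r and T cosθ = mg: tanθ = ω²r/g, so ω² = g tanθ / r = g/(L cosθ).
ω = √(g/(L cosθ)) = √(9.81/(2.77 × 0.6414)) = √5.521 = 2.350 rad/s.
Period = 2π/ω = 2.674 s.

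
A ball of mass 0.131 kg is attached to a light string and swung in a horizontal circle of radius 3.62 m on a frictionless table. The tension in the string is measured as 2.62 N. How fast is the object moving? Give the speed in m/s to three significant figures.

8.51 m/s

T = m v²/r ⇒ v = √(T r / m) = √(2.62 × 3.62 / 0.131) = √72.40 = 8.509 m/s.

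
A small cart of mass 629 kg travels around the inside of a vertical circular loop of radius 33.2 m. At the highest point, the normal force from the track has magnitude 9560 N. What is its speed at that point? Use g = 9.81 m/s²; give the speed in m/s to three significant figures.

At the top, N + mg = mv²/r, so v = √(r(N/m + g)) = √(33.2 × (9560/629 + 9.81)) = √(33.2 × 25.01) = √830.3 = 28.81 m/s.

28.8 m/s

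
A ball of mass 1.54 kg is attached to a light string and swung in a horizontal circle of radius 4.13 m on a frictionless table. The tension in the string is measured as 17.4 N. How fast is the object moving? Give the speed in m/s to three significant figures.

T = m v²/r ⇒ v = √(T r / m) = √(17.4 × 4.13 / 1.54) = √46.66 = 6.831 m/s.

6.83 m/s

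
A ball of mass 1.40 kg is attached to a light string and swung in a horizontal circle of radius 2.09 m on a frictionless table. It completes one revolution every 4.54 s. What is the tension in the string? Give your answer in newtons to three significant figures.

v = 2πr/T = 2π × 2.09/4.54 = 2.892 m/s.
The tension is the only horizontal force, so it supplies the full centripetal force: T = m v²/r = 1.40 × (2.892)²/2.09 = 1.40 × 8.366/2.09 = 5.604 N.

5.60 N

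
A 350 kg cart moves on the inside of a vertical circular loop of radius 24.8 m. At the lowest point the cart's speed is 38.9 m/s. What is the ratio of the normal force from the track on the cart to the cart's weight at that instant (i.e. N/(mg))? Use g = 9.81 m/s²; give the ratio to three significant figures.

At the bottom, N − mg = mv²/r, so N = m(v²/r + g) and N/(mg) = v²/(rg) + 1 = (38.9)²/(24.8 × 9.81) + 1 = 6.220 + 1 = 7.220.

7.22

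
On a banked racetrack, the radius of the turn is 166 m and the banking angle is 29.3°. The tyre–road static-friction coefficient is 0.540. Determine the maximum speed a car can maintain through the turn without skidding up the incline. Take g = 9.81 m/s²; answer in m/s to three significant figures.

At the maximum speed, friction acts down the slope at its limiting value f = μN. Radially (horizontal, toward centre): N sinθ + μN cosθ = mv²/r. Vertically: N cosθ − μN sinθ = mg.
Dividing: v² = r g (sinθ + μcosθ)/(cosθ − μsinθ).
sinθ + μcosθ = 0.4894 + 0.540×0.8721 = 0.9603; cosθ − μsinθ = 0.8721 − 0.540×0.4894 = 0.6078.
v² = 166 × 9.81 × 0.9603/0.6078 = 2573 m²/s², so v = 50.72 m/s.

50.7 m/s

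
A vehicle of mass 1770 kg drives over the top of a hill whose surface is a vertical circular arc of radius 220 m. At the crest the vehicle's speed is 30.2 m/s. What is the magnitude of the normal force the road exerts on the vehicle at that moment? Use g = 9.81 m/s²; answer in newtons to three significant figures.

At the crest the centripetal acceleration points downward (toward the centre of the arc), so mg − N = mv²/r.
N = m(g − v²/r) = 1770 × (9.81 − (30.2)²/220) = 1770 × (9.81 − 4.146) = 1770 × 5.664 = 10030 N.

10000 N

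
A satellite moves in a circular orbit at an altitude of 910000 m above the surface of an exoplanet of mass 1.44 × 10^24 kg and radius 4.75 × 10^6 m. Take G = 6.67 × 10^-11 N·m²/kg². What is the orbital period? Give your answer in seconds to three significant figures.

8630 s

r = R + h = 4.75 × 10^6 + 910000 = 5.660 × 10^6 m. Gravity provides the centripetal force: G M m / r² = m v² / r ⇒ v = √(GM/r) = 4119 m/s.
T = 2πr/v = 2π × 5.660 × 10^6 / 4119 = 8633 s.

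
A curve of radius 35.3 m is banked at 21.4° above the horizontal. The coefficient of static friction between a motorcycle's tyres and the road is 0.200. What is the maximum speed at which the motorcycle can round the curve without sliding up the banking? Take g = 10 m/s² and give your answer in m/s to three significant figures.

15.1 m/s

At the maximum speed, friction acts down the slope at its limiting value f = μN. Radially (horizontal, toward centre): N sinθ + μN cosθ = mv²/r. Vertically: N cosθ − μN sinθ = mg.
Dividing: v² = r g (sinθ + μcosθ)/(cosθ − μsinθ).
sinθ + μcosθ = 0.3649 + 0.200×0.9311 = 0.5511; cosθ − μsinθ = 0.9311 − 0.200×0.3649 = 0.8581.
v² = 35.3 × 10.0 × 0.5511/0.8581 = 226.7 m²/s², so v = 15.06 m/s.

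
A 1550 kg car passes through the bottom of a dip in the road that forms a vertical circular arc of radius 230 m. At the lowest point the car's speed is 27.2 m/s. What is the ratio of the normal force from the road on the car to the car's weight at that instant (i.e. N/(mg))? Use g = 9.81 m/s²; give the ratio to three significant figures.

At the bottom, N − mg = mv²/r, so N = m(v²/r + g) and N/(mg) = v²/(rg) + 1 = (27.2)²/(230 × 9.81) + 1 = 0.3279 + 1 = 1.328.

1.33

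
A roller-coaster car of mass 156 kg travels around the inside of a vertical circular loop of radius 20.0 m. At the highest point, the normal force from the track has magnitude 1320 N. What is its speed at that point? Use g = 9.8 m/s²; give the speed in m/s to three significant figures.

19.1 m/s

At the top, N + mg = mv²/r, so v = √(r(N/m + g)) = √(20.0 × (1320/156 + 9.8)) = √(20.0 × 18.26) = √365.2 = 19.11 m/s.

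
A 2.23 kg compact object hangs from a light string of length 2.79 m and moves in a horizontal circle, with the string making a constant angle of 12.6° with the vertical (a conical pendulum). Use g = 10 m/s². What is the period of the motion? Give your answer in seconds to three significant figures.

3.28 s

r = L sinθ = 0.6086 m. From T sinθ = mω²r and T cosθ = mg: tanθ = ω²r/g, so ω² = g tanθ / r = g/(L cosθ).
ω = √(g/(L cosθ)) = √(10.0/(2.79 × 0.9759)) = √3.673 = 1.916 rad/s.
Period = 2π/ω = 3.279 s.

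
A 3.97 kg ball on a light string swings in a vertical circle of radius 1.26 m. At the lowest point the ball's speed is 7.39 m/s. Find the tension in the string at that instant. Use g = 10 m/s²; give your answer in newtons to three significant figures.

At the lowest point, T points up (toward the centre) and the weight mg points down (away from the centre), so the net inward force is T − mg = mv²/r.
T = m(v²/r + g) = 3.97 × ((7.39)²/1.26 + 10.0) = 3.97 × (43.34 + 10.0) = 3.97 × 53.34 = 211.8 N.

212 N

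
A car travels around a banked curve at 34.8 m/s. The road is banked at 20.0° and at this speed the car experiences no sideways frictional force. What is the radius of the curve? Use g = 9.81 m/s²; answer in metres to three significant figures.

339 m

Frictionless banking: tanθ = v²/(rg), so r = v²/(g tanθ).
r = (34.8)²/(9.81 × tan 20.0°) = 1211/(9.81 × 0.3640) = 1211/3.571 = 339.2 m.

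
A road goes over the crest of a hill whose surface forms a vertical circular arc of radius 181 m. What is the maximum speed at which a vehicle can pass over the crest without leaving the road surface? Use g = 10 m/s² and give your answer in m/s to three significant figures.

At the crest the centre of the circle is below the vehicle, so the net downward (centripetal) force is mg − N = mv²/r.
The vehicle leaves the road when N → 0, giving v_max = √(g r) = √(10.0 × 181) = 42.54 m/s.

42.5 m/s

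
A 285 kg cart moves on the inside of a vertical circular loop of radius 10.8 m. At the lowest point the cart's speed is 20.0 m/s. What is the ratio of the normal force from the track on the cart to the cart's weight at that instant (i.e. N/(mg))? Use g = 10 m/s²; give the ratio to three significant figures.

4.70

At the bottom, N − mg = mv²/r, so N = m(v²/r + g) and N/(mg) = v²/(rg) + 1 = (20.0)²/(10.8 × 10.0) + 1 = 3.704 + 1 = 4.704.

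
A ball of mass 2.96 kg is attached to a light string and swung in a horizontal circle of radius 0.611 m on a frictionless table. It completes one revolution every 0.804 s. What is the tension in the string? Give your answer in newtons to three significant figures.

v = 2πr/T = 2π × 0.611/0.804 = 4.775 m/s.
The tension is the only horizontal force, so it supplies the full centripetal force: T = m v²/r = 2.96 × (4.775)²/0.611 = 2.96 × 22.80/0.611 = 110.5 N.

110 N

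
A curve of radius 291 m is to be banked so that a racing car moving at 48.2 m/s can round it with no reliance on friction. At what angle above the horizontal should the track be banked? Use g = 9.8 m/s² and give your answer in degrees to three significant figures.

With no friction, the horizontal component of the normal force provides the centripetal force: N sinθ = mv²/r, while N cosθ = mg vertically.
Dividing: tanθ = v²/(r g) = (48.2)²/(291 × 9.8) = 2323/2852 = 0.8147.
θ = arctan(0.8147) = 39.17°.

39.2°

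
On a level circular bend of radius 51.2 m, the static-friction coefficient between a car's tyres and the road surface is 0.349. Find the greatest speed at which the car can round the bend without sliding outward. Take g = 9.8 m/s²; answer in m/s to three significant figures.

On a flat curve, static friction is the only horizontal force, so it must supply the full centripetal force: μ_s m g = m v²/r.
Mass cancels: v_max = √(μ_s g r) = √(0.349 × 9.8 × 51.2) = √175.1 = 13.23 m/s.

13.2 m/s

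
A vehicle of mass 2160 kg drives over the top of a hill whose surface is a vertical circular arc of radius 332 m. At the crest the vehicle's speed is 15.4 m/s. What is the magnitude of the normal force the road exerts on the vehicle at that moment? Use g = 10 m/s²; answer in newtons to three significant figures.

20100 N

At the crest the centripetal acceleration points downward (toward the centre of the arc), so mg − N = mv²/r.
N = m(g − v²/r) = 2160 × (10.0 − (15.4)²/332) = 2160 × (10.0 − 0.7143) = 2160 × 9.286 = 20060 N.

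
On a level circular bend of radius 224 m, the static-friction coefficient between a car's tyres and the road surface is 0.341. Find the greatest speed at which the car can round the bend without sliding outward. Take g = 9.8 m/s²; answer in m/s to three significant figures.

27.4 m/s

Friction provides the centripetal force on a flat curve. At maximum speed it is at its limiting value: μ_s m g = m v²/r.
Mass cancels: v_max = √(μ_s g r) = √(0.341 × 9.8 × 224) = √748.6 = 27.36 m/s.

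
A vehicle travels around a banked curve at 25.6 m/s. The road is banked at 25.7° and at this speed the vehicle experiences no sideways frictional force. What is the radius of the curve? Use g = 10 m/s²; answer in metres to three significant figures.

Frictionless banking: tanθ = v²/(rg), so r = v²/(g tanθ).
r = (25.6)²/(10.0 × tan 25.7°) = 655.4/(10.0 × 0.4813) = 655.4/4.813 = 136.2 m.

136 m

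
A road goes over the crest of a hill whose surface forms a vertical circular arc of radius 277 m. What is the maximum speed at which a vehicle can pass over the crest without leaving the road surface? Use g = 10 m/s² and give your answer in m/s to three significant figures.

52.6 m/s

At the crest the centre of the circle is below the vehicle, so the net downward (centripetal) force is mg − N = mv²/r.
The vehicle leaves the road when N → 0, giving v_max = √(g r) = √(10.0 × 277) = 52.63 m/s.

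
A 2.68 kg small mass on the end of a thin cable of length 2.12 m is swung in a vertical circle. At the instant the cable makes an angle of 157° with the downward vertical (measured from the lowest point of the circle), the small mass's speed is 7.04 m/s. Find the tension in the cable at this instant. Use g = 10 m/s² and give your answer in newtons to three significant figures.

Take the radial direction toward the centre of the circle as positive. The component of the weight along the string toward the centre is −mg cos φ (φ measured from the bottom), so Newton's second law along the string gives T − mg cos φ = m v²/r.
cos 157° = -0.9205, so T = m(v²/r + g cos φ) = 2.68 × ((7.04)²/2.12 + 10.0 × -0.9205) = 2.68 × (23.38 + (-9.205)) = 2.68 × 14.17 = 37.98 N.

38.0 N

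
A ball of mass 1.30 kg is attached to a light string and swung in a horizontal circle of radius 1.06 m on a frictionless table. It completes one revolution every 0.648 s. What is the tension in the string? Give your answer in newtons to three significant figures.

v = 2πr/T = 2π × 1.06/0.648 = 10.28 m/s.
The tension is the only horizontal force, so it supplies the full centripetal force: T = m v²/r = 1.30 × (10.28)²/1.06 = 1.30 × 105.6/1.06 = 129.6 N.

130 N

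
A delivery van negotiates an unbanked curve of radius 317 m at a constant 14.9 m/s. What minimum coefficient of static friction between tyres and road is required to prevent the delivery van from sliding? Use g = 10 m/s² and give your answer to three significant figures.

0.0700

Friction provides the centripetal force: μ_s m g = m v²/r, so μ_s = v²/(g r) = (14.90)²/(10.0 × 317) = 222.0/3170 = 0.07003.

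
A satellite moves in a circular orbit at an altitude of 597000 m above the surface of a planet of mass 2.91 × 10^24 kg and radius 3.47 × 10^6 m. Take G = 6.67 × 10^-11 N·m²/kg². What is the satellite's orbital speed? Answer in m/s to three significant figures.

Orbital radius r = R + h = 3.47 × 10^6 + 597000 = 4.067 × 10^6 m.
Gravity supplies the centripetal force: G M m / r² = m v² / r, so v = √(GM/r).
v = √(6.67 × 10^-11 × 2.91 × 10^24 / 4.067 × 10^6) = √(4.772 × 10^7) = 6908 m/s.

6910 m/s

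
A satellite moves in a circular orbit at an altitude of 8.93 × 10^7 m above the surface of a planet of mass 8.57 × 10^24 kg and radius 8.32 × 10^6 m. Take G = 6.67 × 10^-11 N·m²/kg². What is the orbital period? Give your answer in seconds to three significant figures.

253000 s

r = R + h = 8.32 × 10^6 + 8.93 × 10^7 = 9.762 × 10^7 m. Gravity provides the centripetal force: G M m / r² = m v² / r ⇒ v = √(GM/r) = 2420 m/s.
T = 2πr/v = 2π × 9.762 × 10^7 / 2420 = 253500 s.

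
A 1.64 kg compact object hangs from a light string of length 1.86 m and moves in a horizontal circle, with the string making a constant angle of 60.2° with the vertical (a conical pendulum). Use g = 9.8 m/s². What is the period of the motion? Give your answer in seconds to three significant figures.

r = L sinθ = 1.614 m. From T sinθ = mω²r and T cosθ = mg: tanθ = ω²r/g, so ω² = g tanθ / r = g/(L cosθ).
ω = √(g/(L cosθ)) = √(9.8/(1.86 × 0.4970)) = √10.60 = 3.256 rad/s.
Period = 2π/ω = 1.930 s.

1.93 s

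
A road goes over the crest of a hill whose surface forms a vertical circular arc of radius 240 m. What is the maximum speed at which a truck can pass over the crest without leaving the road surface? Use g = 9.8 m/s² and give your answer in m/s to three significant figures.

48.5 m/s

At the crest the centre of the circle is below the truck, so the net downward (centripetal) force is mg − N = mv²/r.
The truck leaves the road when N → 0, giving v_max = √(g r) = √(9.8 × 240) = 48.50 m/s.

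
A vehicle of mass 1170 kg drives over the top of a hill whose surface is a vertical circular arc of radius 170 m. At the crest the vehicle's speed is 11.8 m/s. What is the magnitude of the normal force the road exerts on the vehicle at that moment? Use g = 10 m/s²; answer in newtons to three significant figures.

At the crest the centripetal acceleration points downward (toward the centre of the arc), so mg − N = mv²/r.
N = m(g − v²/r) = 1170 × (10.0 − (11.8)²/170) = 1170 × (10.0 − 0.8191) = 1170 × 9.181 = 10740 N.

10700 N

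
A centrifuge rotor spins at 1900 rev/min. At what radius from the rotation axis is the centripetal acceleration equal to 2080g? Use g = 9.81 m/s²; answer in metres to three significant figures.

ω = 1900 rev/min × 2π/60 = 199.0 rad/s.
a_c = ω²r = 2080g ⇒ r = 2080 × 9.81 / (199.0)² = 20400/39590 = 0.5154 m.

0.515 m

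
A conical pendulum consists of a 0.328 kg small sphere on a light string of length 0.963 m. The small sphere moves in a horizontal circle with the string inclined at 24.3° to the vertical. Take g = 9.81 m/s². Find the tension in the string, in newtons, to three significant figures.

3.53 N

Vertically the bob has no acceleration, so T cosθ = mg.
T = mg/cosθ = 0.328 × 9.81 / cos 24.3° = 3.218/0.9114 = 3.530 N.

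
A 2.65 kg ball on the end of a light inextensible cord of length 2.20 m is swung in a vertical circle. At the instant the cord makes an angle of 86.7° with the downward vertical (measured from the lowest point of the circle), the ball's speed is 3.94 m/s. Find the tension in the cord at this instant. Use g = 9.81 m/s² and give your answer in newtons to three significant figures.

20.2 N

Take the radial direction toward the centre of the circle as positive. The component of the weight along the string toward the centre is −mg cos φ (φ measured from the bottom), so Newton's second law along the string gives T − mg cos φ = m v²/r.
cos 86.7° = 0.05756, so T = m(v²/r + g cos φ) = 2.65 × ((3.94)²/2.20 + 9.81 × 0.05756) = 2.65 × (7.056 + (0.5647)) = 2.65 × 7.621 = 20.20 N.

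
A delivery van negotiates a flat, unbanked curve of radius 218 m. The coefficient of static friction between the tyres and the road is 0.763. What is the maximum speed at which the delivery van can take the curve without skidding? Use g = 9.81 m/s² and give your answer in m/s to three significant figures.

The only inward force on a level bend is static friction, so at the limit f_s = μ_s N = μ_s m g = m v²/r.
Mass cancels: v_max = √(μ_s g r) = √(0.763 × 9.81 × 218) = √1632 = 40.39 m/s.

40.4 m/s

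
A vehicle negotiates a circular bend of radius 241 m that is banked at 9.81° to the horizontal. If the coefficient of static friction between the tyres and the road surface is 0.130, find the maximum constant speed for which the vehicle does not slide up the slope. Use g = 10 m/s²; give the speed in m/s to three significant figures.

At the maximum speed, friction acts down the slope at its limiting value f = μN. Radially (horizontal, toward centre): N sinθ + μN cosθ = mv²/r. Vertically: N cosθ − μN sinθ = mg.
Dividing: v² = r g (sinθ + μcosθ)/(cosθ − μsinθ).
sinθ + μcosθ = 0.1704 + 0.130×0.9854 = 0.2985; cosθ − μsinθ = 0.9854 − 0.130×0.1704 = 0.9632.
v² = 241 × 10.0 × 0.2985/0.9632 = 746.8 m²/s², so v = 27.33 m/s.

27.3 m/s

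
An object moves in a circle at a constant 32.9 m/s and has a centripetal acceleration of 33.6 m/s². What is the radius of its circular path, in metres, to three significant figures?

32.2 m

a_c = v²/r ⇒ r = v²/a_c = (32.9)²/33.6 = 1082/33.6 = 32.21 m.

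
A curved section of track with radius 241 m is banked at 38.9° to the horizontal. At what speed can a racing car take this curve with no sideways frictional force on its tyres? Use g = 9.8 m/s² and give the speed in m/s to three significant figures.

On a frictionless banked curve, N sinθ = mv²/r and N cosθ = mg, so tanθ = v²/(rg).
v = √(r g tanθ) = √(241 × 9.8 × tan 38.9°) = √(241 × 9.8 × 0.8069) = √1906 = 43.65 m/s.

43.7 m/s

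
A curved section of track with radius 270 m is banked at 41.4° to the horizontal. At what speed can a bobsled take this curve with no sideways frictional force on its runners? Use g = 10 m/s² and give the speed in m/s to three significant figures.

On a frictionless banked curve, N sinθ = mv²/r and N cosθ = mg, so tanθ = v²/(rg).
v = √(r g tanθ) = √(270 × 10.0 × tan 41.4°) = √(270 × 10.0 × 0.8816) = √2380 = 48.79 m/s.

48.8 m/s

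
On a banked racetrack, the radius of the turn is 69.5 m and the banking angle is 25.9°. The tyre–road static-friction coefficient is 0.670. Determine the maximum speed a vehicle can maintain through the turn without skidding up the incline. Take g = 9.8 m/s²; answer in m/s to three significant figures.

34.2 m/s

At the maximum speed, friction acts down the slope at its limiting value f = μN. Radially (horizontal, toward centre): N sinθ + μN cosθ = mv²/r. Vertically: N cosθ − μN sinθ = mg.
Dividing: v² = r g (sinθ + μcosθ)/(cosθ − μsinθ).
sinθ + μcosθ = 0.4368 + 0.670×0.8996 = 1.040; cosθ − μsinθ = 0.8996 − 0.670×0.4368 = 0.6069.
v² = 69.5 × 9.8 × 1.040/0.6069 = 1167 m²/s², so v = 34.16 m/s.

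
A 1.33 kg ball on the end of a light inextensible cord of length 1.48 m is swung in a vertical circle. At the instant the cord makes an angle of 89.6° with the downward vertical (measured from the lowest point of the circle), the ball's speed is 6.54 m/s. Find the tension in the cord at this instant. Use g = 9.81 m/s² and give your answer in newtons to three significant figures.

Take the radial direction toward the centre of the circle as positive. The component of the weight along the string toward the centre is −mg cos φ (φ measured from the bottom), so Newton's second law along the string gives T − mg cos φ = m v²/r.
cos 89.6° = 0.006981, so T = m(v²/r + g cos φ) = 1.33 × ((6.54)²/1.48 + 9.81 × 0.006981) = 1.33 × (28.90 + (0.06849)) = 1.33 × 28.97 = 38.53 N.

38.5 N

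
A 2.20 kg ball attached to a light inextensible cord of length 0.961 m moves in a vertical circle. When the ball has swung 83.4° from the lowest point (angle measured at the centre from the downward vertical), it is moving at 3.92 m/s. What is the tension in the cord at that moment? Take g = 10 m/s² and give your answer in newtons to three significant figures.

Take the radial direction toward the centre of the circle as positive. The component of the weight along the string toward the centre is −mg cos φ (φ measured from the bottom), so Newton's second law along the string gives T − mg cos φ = m v²/r.
cos 83.4° = 0.1149, so T = m(v²/r + g cos φ) = 2.20 × ((3.92)²/0.961 + 10.0 × 0.1149) = 2.20 × (15.99 + (1.149)) = 2.20 × 17.14 = 37.71 N.

37.7 N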